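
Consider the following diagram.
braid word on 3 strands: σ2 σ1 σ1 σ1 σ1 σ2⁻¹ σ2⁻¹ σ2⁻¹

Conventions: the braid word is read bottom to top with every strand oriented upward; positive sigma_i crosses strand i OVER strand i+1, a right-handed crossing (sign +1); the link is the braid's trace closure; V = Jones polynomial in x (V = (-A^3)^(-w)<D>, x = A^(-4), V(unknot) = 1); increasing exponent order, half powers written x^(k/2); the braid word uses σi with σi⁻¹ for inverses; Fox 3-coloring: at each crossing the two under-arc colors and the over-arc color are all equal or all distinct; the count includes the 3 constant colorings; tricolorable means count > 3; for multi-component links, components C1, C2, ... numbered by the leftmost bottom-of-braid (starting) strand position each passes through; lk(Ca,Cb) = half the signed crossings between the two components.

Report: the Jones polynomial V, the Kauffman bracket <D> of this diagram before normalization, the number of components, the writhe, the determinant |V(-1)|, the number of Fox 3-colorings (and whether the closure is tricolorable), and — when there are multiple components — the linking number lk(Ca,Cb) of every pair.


V = x^-1 + 2x - x^2 + 2x^3 - x^4 + x^5
<D> = A^-14 - A^-10 + 2A^-6 - A^-2 + 2A^2 + A^10 (w = +2)
3 components over 8 crossings, w = +2
lk(C1,C2): 0
lk(C1,C3) = +2
linking number lk(C2,C3) = -1
3 Fox colorings among 3^8, |V(-1)| = 8: not tricolorable
why: summing lk over 3 pairs gives +1


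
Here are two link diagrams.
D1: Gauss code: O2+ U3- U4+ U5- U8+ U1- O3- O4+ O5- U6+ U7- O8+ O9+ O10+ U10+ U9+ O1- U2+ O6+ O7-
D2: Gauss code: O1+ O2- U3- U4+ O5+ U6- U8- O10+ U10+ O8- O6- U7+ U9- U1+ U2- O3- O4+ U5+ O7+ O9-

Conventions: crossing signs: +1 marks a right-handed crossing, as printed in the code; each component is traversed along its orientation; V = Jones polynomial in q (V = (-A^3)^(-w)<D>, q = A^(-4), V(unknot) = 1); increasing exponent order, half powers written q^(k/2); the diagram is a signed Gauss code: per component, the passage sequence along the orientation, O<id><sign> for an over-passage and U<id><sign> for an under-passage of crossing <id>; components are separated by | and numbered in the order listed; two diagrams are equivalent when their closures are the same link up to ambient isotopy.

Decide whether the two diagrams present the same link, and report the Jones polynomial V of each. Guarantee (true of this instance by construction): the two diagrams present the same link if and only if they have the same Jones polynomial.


same link: yes
V(D1) = 1  [10 crossings, <D> = A^6, w = +2]
V(D2) = 1  [10 crossings, <D> = 1, w = 0]
insight: from 10 to 10 crossings by R-moves: one link, two diagrams


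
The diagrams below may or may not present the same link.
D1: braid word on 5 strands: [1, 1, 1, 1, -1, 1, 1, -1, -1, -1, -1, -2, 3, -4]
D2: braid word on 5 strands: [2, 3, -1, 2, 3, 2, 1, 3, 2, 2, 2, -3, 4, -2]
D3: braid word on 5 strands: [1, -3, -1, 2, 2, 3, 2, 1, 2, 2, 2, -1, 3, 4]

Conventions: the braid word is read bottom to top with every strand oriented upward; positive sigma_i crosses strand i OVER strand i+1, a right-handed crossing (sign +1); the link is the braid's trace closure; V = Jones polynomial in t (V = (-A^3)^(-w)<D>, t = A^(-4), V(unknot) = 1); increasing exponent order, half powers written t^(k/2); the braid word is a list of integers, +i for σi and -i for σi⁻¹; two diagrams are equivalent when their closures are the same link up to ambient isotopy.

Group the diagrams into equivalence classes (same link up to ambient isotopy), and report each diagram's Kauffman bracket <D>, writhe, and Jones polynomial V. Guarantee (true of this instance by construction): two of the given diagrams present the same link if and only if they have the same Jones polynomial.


classes: {D1} | {D2, D3}
V(D1) = 1  [14 crossings, <D> = 1, w = 0]
D2 (bracket A^-8 - 2A^-4 + 1 - 2A^4 + 2A^8 + A^16; 14 crossings at w = +8): V = t^2 + 2t^4 - 2t^5 + t^6 - 2t^7 + t^8
V(D3) = t^2 + 2t^4 - 2t^5 + t^6 - 2t^7 + t^8  [14 crossings, <D> = A^-8 - 2A^-4 + 1 - 2A^4 + 2A^8 + A^16, w = +8]
note: comparing 3 Jones polynomials yields 2 groups


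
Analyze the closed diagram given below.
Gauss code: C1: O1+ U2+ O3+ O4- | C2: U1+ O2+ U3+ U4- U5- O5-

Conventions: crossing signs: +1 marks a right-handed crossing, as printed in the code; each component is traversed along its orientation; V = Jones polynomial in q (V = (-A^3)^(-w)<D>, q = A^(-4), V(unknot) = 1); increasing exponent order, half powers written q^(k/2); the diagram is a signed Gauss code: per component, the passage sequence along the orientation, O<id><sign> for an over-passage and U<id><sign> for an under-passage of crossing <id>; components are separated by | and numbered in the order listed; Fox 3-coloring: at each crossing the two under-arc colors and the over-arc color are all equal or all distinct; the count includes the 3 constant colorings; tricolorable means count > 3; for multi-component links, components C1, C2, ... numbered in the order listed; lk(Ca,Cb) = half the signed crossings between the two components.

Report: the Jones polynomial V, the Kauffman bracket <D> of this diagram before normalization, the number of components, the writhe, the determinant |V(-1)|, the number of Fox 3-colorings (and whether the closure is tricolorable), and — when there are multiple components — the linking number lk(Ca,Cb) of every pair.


Jones polynomial: V(q) = -q^(1/2) - q^(5/2)
<D> = A^-7 + A; writhe +1
components 2, writhe +1 (5 crossings)
linking number lk(C1,C2) = +1
3-colorings: 3 of 3^5, det 2 — not tricolorable
note: |V(-1)| = 2: so not tricolorable, since 3 does not divide 2


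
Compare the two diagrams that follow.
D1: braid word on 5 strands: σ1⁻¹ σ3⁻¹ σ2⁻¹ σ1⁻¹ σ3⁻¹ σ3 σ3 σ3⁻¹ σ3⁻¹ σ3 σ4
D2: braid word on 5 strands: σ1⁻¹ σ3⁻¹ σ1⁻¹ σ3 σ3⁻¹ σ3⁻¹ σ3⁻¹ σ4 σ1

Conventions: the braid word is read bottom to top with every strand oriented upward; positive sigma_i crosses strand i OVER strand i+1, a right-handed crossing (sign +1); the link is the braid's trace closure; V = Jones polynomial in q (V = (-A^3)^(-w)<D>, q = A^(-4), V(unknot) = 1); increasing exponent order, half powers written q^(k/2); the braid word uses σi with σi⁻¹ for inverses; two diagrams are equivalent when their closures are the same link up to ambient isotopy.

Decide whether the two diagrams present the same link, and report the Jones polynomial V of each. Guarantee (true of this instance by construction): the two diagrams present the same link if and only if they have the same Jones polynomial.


equivalent: no
V(D1) = -q^(-5/2) - q^(-1/2)  (w -3, c 11, <D> = A^-7 + A)
D2 (bracket A^-7 + A^-3 + A - A^9; 9 crossings at w = -3): V = q^(-9/2) - q^(-5/2) - q^(-3/2) - q^(-1/2)
why: comparing 2 Jones polynomials yields 2 groups


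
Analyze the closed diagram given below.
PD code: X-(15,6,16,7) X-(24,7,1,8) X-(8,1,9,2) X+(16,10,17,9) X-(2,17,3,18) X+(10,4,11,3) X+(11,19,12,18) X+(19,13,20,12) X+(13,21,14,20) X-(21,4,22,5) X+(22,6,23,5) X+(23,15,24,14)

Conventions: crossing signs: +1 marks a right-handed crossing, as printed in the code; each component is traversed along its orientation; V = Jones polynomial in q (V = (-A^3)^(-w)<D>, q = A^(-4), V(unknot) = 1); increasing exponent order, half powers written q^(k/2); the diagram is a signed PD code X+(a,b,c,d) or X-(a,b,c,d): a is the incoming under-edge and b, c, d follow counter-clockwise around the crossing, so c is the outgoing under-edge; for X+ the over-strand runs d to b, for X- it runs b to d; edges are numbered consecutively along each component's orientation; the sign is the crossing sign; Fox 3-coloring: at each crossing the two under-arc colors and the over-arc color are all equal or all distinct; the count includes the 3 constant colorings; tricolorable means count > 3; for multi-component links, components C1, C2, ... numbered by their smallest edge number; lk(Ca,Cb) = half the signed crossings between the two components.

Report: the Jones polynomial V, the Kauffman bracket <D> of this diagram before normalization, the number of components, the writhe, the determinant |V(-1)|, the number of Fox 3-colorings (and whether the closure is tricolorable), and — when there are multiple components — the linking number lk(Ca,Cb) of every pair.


Jones polynomial: V(q) = -q^-2 + 2q^-1 - 2 + 4q - 4q^2 + 4q^3 - 3q^4 + 2q^5 - q^6
<D> = -A^-18 + 2A^-14 - 3A^-10 + 4A^-6 - 4A^-2 + 4A^2 - 2A^6 + 2A^10 - A^14; writhe +2
components 1, writhe +2 (12 crossings)
3-colorings: 3 of 3^12, det 23 — not tricolorable
note: V spans 8 powers of q: at least 8 crossings in any diagram


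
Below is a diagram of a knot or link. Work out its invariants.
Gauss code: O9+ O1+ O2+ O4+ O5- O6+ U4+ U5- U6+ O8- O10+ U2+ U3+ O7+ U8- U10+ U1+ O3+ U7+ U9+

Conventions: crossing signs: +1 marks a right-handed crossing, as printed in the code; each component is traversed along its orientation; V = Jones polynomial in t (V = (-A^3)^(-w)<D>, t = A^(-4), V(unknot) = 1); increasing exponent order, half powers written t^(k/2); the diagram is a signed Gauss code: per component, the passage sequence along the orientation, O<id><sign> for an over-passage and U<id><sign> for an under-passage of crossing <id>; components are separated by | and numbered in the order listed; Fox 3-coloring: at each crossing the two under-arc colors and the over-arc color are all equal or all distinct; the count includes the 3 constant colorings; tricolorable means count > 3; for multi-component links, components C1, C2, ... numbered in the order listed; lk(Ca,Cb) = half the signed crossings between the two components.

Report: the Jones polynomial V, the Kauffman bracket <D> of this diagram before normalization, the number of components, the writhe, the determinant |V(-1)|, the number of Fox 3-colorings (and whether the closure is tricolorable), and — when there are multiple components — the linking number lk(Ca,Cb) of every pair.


V = t + t^3 - t^4
<D> = -A^2 + A^6 + A^14 (w = +6)
1 component over 10 crossings, w = +6
9 Fox colorings among 3^10, |V(-1)| = 3: tricolorable
why: V spans 3 powers of t: at least 3 crossings in any diagram


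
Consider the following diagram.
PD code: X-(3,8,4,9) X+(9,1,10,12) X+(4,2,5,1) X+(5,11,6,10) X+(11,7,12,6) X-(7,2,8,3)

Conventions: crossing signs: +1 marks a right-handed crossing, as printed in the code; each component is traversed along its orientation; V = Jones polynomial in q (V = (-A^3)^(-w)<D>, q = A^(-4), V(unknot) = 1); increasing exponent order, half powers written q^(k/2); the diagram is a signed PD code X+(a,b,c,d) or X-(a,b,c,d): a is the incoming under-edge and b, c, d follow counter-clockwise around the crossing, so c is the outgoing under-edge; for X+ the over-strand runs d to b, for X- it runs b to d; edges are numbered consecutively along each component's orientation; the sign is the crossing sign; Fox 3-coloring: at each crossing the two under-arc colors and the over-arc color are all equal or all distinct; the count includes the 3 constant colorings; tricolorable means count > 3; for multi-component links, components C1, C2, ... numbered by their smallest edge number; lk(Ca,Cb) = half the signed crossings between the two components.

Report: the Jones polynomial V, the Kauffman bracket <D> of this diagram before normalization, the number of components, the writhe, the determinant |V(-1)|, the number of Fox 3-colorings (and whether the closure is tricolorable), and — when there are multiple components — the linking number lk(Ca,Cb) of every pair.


V(q) = 1
bracket: A^6, w = +2
1 component, writhe +2, over 6 crossings
det 1, colorings 3 of 3^6 — not tricolorable
observation: det 1 = |V(-1)|; not divisible by 3, so not tricolorable


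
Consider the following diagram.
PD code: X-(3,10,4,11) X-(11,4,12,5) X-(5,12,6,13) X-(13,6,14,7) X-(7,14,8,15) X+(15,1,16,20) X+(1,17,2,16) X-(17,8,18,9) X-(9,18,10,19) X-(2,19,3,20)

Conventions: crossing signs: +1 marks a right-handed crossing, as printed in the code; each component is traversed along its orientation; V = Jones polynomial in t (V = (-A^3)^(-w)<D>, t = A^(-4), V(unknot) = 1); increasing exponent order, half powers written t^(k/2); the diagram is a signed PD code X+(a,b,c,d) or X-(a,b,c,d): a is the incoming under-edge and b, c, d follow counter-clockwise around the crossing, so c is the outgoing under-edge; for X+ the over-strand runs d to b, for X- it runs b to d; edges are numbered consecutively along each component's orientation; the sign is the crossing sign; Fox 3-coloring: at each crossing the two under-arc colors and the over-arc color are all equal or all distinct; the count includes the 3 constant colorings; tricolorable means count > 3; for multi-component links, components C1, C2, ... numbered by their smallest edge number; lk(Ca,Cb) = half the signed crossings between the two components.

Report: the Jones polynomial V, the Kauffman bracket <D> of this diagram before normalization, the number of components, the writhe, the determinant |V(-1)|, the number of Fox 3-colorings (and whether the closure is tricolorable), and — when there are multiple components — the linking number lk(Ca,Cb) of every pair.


V = -t^-9 + t^-8 - 2t^-7 + 3t^-6 - 2t^-5 + 2t^-4 - t^-3 + t^-2
<D> = A^-10 - A^-6 + 2A^-2 - 2A^2 + 3A^6 - 2A^10 + A^14 - A^18 (w = -6)
1 component over 10 crossings, w = -6
3 Fox colorings among 3^10, |V(-1)| = 13: not tricolorable
why: det 13 = |V(-1)|; not divisible by 3, so not tricolorable


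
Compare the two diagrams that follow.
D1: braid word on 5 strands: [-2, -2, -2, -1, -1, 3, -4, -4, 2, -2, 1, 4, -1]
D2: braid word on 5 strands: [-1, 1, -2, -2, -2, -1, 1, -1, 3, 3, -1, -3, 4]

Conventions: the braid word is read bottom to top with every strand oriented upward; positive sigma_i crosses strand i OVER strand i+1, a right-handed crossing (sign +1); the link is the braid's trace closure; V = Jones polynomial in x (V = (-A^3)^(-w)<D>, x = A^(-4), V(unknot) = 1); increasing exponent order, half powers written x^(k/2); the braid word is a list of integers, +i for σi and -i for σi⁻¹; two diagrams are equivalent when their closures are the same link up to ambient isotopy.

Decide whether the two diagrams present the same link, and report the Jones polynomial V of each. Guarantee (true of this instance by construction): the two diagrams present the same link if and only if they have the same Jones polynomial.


equivalent: yes
D1 (bracket A^-9 + 2A^-1 - A^3 + A^7 - A^11; 13 crossings at w = -5): V = x^(-13/2) - x^(-11/2) + x^(-9/2) - 2x^(-7/2) - x^(-3/2)
V(D2) = x^(-13/2) - x^(-11/2) + x^(-9/2) - 2x^(-7/2) - x^(-3/2)  (w -3, c 13, <D> = A^-3 + 2A^5 - A^9 + A^13 - A^17)
key observation: Markov moves rewrite D1 (13 crossings) into D2 (13)


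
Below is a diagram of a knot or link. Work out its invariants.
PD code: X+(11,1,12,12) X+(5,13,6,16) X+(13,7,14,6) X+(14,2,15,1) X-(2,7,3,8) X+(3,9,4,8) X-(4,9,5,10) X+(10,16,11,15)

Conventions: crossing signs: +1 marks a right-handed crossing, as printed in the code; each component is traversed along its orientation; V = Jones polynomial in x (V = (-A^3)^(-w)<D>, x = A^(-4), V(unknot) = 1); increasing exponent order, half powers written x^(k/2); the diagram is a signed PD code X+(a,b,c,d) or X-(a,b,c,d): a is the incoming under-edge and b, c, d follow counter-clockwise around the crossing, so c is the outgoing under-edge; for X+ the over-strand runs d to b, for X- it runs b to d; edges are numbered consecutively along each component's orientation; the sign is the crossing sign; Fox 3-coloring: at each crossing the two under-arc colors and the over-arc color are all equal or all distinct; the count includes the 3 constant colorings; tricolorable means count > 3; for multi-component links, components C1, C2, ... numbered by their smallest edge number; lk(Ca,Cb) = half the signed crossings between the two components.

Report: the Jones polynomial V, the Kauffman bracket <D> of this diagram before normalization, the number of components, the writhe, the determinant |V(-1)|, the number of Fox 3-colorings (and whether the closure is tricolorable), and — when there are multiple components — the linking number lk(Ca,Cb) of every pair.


Jones polynomial: V(x) = -x^(1/2) + x^(3/2) - x^(5/2) - x^(9/2)
<D> = -A^-6 - A^2 + A^6 - A^10; writhe +4
components 2, writhe +4 (8 crossings)
linking number lk(C1,C2) = +2
3-colorings: 3 of 3^8, det 4 — not tricolorable
note: the 1 component pair carries total linking +2


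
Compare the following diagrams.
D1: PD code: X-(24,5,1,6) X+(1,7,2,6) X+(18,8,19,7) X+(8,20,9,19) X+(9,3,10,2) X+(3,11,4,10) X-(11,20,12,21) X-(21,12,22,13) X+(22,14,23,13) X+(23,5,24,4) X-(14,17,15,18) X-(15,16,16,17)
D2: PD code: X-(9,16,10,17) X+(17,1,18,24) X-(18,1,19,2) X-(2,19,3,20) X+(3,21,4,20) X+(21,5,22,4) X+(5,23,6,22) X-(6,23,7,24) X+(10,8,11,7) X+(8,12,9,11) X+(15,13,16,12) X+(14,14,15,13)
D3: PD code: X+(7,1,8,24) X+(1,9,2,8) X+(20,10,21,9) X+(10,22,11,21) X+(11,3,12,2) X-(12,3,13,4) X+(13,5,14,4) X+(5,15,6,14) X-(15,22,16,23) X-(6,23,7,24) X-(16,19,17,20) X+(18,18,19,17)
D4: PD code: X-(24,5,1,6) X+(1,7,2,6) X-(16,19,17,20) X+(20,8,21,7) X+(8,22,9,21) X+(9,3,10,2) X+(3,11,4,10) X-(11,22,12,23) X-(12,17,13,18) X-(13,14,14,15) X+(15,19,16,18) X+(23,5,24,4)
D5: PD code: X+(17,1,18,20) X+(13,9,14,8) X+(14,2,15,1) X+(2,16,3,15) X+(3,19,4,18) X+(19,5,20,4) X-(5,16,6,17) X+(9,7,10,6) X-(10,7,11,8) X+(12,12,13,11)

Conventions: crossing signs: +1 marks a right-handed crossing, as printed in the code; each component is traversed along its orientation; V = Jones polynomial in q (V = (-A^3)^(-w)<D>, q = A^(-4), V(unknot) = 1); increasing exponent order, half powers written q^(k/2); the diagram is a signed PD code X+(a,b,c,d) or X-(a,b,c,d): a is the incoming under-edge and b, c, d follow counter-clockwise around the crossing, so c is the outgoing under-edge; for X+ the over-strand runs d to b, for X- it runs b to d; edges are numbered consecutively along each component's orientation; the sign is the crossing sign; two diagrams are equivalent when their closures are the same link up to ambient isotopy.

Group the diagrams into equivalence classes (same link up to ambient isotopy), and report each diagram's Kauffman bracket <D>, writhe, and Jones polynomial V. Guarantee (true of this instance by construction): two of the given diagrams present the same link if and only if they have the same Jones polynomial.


classes: {D1, D3, D4, D5} | {D2}
V(D1) = q - q^2 + 2q^3 - q^4 + q^5 - q^6  [12 crossings, <D> = -A^-18 + A^-14 - A^-10 + 2A^-6 - A^-2 + A^2, w = +2]
V(D2) = 1  (w +4, c 12, <D> = A^12)
D3 (bracket -A^-12 + A^-8 - A^-4 + 2 - A^4 + A^8; 12 crossings at w = +4): V = q - q^2 + 2q^3 - q^4 + q^5 - q^6
D4 (bracket -A^-18 + A^-14 - A^-10 + 2A^-6 - A^-2 + A^2; 12 crossings at w = +2): V = q - q^2 + 2q^3 - q^4 + q^5 - q^6
D5 (bracket -A^-6 + A^-2 - A^2 + 2A^6 - A^10 + A^14; 10 crossings at w = +6): V = q - q^2 + 2q^3 - q^4 + q^5 - q^6
note: 2 classes among 5 diagrams; unequal V(q) rules out equality


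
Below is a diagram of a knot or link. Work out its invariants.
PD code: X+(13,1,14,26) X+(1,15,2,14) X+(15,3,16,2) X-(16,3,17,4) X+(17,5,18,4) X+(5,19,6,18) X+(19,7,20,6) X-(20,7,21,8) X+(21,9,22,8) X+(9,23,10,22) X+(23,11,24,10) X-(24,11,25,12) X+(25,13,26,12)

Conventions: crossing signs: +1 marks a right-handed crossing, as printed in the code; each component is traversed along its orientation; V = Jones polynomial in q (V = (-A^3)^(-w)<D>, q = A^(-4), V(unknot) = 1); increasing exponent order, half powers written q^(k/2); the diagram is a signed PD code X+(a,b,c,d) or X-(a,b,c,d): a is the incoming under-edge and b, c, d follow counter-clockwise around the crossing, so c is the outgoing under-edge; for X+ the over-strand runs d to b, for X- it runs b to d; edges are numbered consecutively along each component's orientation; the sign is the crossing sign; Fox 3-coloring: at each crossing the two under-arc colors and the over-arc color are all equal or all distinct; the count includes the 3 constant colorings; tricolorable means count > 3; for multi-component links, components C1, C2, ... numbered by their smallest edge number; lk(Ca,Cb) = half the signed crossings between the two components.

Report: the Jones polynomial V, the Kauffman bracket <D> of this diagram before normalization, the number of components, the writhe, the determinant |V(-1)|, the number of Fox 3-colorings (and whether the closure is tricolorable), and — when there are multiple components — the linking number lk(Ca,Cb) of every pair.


V = q^3 + q^5 - q^6 + q^7 - q^8 + q^9 - q^10
<D> = A^-19 - A^-15 + A^-11 - A^-7 + A^-3 - A - A^9 (w = +7)
1 component over 13 crossings, w = +7
3 Fox colorings among 3^13, |V(-1)| = 7: not tricolorable
why: V spans 7 powers of q: at least 7 crossings in any diagram


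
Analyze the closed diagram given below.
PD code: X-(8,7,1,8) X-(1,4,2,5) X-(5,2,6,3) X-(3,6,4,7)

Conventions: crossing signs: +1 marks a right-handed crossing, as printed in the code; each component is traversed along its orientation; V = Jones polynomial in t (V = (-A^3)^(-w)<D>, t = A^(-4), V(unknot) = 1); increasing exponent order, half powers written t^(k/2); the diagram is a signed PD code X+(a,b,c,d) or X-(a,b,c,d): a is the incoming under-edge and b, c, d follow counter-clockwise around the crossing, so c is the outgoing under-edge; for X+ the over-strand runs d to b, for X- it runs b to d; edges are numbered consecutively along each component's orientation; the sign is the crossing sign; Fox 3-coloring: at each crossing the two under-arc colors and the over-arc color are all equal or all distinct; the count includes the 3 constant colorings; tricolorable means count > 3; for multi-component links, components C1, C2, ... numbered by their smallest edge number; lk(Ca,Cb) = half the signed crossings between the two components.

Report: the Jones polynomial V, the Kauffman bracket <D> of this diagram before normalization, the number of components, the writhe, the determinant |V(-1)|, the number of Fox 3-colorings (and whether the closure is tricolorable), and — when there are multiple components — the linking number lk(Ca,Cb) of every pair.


Jones polynomial: V(t) = -t^-4 + t^-3 + t^-1
<D> = A^-8 + 1 - A^4; writhe -4
components 1, writhe -4 (4 crossings)
3-colorings: 9 of 3^4, det 3 — tricolorable
note: w = -4 shifts under R1 moves; the (-A^3)^(4) factor cancels that in V


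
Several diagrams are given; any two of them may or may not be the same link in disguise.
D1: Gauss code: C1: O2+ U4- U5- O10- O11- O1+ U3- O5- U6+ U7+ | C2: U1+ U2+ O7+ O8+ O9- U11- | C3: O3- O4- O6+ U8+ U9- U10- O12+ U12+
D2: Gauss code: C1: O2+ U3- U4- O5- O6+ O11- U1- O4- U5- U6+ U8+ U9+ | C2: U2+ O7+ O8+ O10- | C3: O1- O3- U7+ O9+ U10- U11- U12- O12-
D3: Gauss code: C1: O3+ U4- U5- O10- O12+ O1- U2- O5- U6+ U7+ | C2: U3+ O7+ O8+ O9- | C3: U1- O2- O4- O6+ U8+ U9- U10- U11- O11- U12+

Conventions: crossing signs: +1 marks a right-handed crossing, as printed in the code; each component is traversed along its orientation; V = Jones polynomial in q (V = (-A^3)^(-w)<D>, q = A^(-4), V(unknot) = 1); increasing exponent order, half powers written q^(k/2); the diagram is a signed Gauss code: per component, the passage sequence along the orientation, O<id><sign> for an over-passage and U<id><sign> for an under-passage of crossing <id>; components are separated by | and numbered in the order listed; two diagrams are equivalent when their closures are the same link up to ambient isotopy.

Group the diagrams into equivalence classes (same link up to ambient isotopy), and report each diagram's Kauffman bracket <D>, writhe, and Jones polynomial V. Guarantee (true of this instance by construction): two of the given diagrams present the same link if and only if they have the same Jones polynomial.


grouping into links: {D1, D2, D3}
V(D1) = q^-2 + 2 + q^2  (w 0, c 12, <D> = A^-8 + 2 + A^8)
V(D2) = q^-2 + 2 + q^2  [12 crossings, <D> = A^-14 + 2A^-6 + A^2, w = -2]
V(D3) = q^-2 + 2 + q^2  [12 crossings, <D> = A^-14 + 2A^-6 + A^2, w = -2]
why: all 3 diagrams share one V(q), hence one class


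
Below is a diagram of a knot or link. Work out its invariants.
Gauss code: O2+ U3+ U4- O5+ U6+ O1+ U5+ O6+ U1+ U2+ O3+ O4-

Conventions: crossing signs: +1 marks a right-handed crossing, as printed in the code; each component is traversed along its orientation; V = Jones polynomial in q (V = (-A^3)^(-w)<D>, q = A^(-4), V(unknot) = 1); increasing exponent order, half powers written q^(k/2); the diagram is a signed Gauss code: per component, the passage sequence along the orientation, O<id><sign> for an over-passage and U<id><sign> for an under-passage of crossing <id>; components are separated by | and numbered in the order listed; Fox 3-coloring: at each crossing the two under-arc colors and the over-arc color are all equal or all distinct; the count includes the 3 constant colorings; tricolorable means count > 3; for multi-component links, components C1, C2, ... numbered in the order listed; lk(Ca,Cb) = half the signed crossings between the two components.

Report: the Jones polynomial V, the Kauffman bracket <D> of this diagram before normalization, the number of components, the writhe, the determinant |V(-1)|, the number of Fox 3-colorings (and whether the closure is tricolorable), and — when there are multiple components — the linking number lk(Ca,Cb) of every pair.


Jones polynomial: V(q) = q + q^3 - q^4
<D> = -A^-4 + 1 + A^8; writhe +4
components 1, writhe +4 (6 crossings)
3-colorings: 9 of 3^6, det 3 — tricolorable
note: V spans 3 powers of q: at least 3 crossings in any diagram


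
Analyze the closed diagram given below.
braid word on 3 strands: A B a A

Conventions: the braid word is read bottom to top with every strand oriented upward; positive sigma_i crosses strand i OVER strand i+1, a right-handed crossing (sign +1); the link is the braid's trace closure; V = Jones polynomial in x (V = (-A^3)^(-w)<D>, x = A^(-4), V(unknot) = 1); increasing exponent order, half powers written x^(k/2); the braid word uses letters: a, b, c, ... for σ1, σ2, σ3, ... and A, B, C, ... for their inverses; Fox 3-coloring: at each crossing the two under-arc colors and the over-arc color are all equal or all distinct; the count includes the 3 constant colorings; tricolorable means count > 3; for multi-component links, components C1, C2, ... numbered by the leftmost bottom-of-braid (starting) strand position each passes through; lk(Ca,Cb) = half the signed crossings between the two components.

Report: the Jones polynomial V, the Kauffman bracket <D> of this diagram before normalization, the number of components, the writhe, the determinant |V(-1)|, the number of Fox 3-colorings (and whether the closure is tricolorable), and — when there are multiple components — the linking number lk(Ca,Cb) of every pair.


V(x) = 1
bracket: A^-6, w = -2
1 component, writhe -2, over 4 crossings
det 1, colorings 3 of 3^4 — not tricolorable
observation: free reduction leaves σ1⁻¹ σ2⁻¹ of the original 4 letters


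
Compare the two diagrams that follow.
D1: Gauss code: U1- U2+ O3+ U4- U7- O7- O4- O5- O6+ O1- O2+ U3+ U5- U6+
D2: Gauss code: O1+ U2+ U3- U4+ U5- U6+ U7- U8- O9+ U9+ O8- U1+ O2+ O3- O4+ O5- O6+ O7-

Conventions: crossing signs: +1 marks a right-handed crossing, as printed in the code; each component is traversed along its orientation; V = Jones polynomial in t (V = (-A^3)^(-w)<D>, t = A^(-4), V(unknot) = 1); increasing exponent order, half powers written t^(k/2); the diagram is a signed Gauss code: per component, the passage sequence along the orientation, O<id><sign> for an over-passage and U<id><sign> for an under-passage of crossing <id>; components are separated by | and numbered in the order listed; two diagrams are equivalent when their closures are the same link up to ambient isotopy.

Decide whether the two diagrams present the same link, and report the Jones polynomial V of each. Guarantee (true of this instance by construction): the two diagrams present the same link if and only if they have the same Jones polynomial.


equivalent: yes
D1 (bracket -A^-3; 7 crossings at w = -1): V = 1
V(D2) = 1  (w +1, c 9, <D> = -A^3)
key observation: one V(t) for all 2 diagrams — one class (guaranteed)


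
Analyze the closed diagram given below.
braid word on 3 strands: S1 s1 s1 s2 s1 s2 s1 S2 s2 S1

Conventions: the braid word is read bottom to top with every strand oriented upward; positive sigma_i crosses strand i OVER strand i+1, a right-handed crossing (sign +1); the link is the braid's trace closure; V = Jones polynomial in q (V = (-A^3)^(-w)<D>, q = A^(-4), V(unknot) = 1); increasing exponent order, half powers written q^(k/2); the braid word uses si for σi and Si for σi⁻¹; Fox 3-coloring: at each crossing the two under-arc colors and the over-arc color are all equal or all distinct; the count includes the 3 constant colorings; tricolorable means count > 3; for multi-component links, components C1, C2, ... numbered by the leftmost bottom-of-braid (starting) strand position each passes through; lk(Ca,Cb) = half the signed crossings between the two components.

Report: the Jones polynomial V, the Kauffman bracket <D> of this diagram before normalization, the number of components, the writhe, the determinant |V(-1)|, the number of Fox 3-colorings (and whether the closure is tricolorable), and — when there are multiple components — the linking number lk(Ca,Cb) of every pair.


V(q) = q + q^3 - q^4
bracket: -A^-4 + 1 + A^8, w = +4
1 component, writhe +4, over 10 crossings
det 3, colorings 9 of 3^10 — tricolorable
observation: inverse pairs cancel, leaving σ1 σ2 σ1 σ2


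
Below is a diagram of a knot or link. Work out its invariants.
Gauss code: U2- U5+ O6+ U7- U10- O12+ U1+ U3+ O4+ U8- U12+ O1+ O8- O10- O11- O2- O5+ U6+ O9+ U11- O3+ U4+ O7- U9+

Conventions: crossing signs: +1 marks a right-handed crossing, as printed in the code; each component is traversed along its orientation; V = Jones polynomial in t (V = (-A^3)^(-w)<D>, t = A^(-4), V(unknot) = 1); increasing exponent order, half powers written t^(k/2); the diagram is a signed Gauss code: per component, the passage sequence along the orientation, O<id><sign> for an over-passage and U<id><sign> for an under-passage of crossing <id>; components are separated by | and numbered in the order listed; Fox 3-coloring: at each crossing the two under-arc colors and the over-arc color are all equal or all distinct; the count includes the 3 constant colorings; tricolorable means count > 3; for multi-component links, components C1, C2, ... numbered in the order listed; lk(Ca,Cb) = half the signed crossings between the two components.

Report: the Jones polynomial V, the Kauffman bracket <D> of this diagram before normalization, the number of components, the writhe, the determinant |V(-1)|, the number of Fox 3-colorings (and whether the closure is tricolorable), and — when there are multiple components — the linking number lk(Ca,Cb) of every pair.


Jones polynomial: V(t) = t^-1 - 2 + 3t - 3t^2 + 4t^3 - 3t^4 + 2t^5 - t^6
<D> = -A^-18 + 2A^-14 - 3A^-10 + 4A^-6 - 3A^-2 + 3A^2 - 2A^6 + A^10; writhe +2
components 1, writhe +2 (12 crossings)
3-colorings: 3 of 3^12, det 19 — not tricolorable
note: |V(-1)| = 19: so not tricolorable, since 3 does not divide 19


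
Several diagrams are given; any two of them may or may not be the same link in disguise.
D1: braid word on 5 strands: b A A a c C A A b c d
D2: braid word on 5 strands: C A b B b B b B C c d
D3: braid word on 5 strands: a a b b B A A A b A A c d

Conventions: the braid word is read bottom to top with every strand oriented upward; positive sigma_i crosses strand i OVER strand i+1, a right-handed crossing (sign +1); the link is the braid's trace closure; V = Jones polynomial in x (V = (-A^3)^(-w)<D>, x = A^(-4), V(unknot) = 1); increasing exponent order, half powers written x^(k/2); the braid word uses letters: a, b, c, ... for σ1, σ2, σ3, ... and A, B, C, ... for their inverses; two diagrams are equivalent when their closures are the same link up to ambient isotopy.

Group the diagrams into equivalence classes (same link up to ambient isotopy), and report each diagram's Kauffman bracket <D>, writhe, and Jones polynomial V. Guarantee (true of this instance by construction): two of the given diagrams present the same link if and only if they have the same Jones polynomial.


classes: {D1, D3} | {D2}
V(D1) = x^(-7/2) - x^(-5/2) + x^(-3/2) - 2x^(-1/2) - x^(3/2)  [11 crossings, <D> = A^-3 + 2A^5 - A^9 + A^13 - A^17, w = +1]
D2 (bracket A^-5 + A^-1; 11 crossings at w = -1): V = -x^(-1/2) - x^(1/2)
D3 (bracket A^-3 + 2A^5 - A^9 + A^13 - A^17; 13 crossings at w = +1): V = x^(-7/2) - x^(-5/2) + x^(-3/2) - 2x^(-1/2) - x^(3/2)
note: 2 values of V(x) split the 3 diagrams


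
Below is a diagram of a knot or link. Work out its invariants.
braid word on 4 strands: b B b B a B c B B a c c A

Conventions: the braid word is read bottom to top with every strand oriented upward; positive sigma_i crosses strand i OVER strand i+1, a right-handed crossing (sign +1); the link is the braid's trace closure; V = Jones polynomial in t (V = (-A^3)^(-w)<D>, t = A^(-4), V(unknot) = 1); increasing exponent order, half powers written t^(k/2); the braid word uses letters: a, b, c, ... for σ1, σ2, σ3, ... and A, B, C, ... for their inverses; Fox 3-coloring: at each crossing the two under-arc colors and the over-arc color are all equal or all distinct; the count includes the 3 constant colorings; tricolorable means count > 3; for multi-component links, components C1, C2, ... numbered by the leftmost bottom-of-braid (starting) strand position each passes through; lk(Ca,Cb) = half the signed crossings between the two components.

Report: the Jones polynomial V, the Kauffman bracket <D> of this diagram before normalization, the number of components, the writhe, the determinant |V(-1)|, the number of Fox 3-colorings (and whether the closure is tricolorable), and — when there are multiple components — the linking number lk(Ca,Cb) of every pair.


V(t) = -t^-3 + 2t^-2 - 2t^-1 + 3 - 2t + 2t^2 - t^3
bracket: A^-9 - 2A^-5 + 2A^-1 - 3A^3 + 2A^7 - 2A^11 + A^15, w = +1
1 component, writhe +1, over 13 crossings
det 13, colorings 3 of 3^13 — not tricolorable
observation: w = +1 (over 13 crossings) is diagram-only; (-A^3)^(-1) removes it from V


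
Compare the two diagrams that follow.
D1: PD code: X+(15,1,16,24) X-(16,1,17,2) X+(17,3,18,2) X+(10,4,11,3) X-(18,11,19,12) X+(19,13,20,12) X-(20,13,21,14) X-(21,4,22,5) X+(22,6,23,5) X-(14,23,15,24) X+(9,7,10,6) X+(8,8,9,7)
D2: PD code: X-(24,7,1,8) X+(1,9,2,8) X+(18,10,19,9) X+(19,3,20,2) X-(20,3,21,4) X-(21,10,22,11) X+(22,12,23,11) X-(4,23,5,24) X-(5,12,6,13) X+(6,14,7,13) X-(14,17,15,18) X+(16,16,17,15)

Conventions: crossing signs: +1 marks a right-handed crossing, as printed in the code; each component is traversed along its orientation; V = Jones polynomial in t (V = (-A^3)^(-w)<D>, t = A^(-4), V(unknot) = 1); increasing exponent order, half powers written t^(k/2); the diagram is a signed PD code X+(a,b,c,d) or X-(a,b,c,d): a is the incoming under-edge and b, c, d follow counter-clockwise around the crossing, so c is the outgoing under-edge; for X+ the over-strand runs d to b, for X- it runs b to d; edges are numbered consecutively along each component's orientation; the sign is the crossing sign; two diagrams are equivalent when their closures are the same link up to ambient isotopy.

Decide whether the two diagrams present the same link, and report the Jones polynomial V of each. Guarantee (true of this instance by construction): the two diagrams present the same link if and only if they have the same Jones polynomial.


same link: yes
V(D1) = 1  [12 crossings, <D> = A^6, w = +2]
V(D2) = 1  (w 0, c 12, <D> = 1)
note: from 12 to 12 crossings by R-moves: one link, two diagrams


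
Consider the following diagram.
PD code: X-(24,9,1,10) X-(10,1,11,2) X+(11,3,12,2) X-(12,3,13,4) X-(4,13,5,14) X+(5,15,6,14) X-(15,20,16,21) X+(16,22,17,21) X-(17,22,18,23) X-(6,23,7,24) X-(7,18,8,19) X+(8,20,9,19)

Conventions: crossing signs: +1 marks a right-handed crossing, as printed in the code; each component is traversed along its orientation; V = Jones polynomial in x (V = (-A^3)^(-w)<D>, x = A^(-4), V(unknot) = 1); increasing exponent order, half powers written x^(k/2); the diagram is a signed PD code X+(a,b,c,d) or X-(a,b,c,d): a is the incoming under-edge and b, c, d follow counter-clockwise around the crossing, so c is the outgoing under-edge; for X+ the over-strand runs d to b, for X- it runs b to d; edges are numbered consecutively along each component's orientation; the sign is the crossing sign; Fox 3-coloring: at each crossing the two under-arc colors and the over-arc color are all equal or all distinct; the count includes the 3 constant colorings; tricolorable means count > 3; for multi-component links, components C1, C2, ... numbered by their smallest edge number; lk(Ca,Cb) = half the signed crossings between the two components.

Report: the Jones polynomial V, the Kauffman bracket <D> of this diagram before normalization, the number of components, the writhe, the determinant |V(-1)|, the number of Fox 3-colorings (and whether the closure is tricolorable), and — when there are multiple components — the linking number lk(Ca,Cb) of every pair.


Jones polynomial: V(x) = -x^-4 + x^-3 + x^-1
<D> = A^-8 + 1 - A^4; writhe -4
components 1, writhe -4 (12 crossings)
3-colorings: 9 of 3^12, det 3 — tricolorable
note: |V(-1)| = 3: so tricolorable, since 3 divides 3


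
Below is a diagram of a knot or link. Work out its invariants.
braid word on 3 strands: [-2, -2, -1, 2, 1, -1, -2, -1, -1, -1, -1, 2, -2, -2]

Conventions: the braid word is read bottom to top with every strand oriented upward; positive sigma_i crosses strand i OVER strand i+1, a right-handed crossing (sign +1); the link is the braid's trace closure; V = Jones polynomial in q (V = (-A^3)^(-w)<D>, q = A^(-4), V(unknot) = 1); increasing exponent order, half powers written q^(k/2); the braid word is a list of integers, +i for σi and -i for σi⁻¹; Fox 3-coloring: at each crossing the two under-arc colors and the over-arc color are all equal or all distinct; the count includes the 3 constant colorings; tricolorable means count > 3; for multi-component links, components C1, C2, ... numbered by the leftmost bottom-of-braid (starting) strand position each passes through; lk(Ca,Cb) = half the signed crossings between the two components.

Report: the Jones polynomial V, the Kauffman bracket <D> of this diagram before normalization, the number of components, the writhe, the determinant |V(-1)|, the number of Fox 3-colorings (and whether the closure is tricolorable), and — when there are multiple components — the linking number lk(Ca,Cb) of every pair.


V = q^-11 - 2q^-10 + 2q^-9 - 3q^-8 + 2q^-7 - 2q^-6 + 2q^-5 + q^-3
<D> = A^-12 + 2A^-4 - 2 + 2A^4 - 3A^8 + 2A^12 - 2A^16 + A^20 (w = -8)
1 component over 14 crossings, w = -8
9 Fox colorings among 3^14, |V(-1)| = 15: tricolorable
why: free reduction leaves σ2⁻¹ σ2⁻¹ σ1⁻¹ σ1⁻¹ σ1⁻¹ σ1⁻¹ σ1⁻¹ σ2⁻¹ of the original 14 letters


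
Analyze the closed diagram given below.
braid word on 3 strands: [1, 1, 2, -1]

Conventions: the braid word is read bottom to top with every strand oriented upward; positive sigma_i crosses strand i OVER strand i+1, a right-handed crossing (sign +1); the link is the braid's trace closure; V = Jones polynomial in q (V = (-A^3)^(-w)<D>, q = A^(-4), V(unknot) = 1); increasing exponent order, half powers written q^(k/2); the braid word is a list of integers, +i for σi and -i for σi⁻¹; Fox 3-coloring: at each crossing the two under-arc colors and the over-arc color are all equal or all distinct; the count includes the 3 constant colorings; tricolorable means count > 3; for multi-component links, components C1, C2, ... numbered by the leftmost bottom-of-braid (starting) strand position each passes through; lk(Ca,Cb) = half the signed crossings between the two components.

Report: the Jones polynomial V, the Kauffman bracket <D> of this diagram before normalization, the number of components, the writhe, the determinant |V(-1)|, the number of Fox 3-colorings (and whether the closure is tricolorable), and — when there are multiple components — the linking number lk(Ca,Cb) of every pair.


Jones polynomial: V(q) = 1
<D> = A^6; writhe +2
components 1, writhe +2 (4 crossings)
3-colorings: 3 of 3^4, det 1 — not tricolorable
note: |V(-1)| = 1: so not tricolorable, since 3 does not divide 1
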